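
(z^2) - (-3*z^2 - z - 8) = 4*z^2 + z + 8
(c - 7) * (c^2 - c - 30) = c^3 - 8*c^2 - 23*c + 210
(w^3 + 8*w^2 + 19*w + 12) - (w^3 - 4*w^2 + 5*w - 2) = 12*w^2 + 14*w + 14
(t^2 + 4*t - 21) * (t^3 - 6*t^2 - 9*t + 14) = t^5 - 2*t^4 - 54*t^3 + 104*t^2 + 245*t - 294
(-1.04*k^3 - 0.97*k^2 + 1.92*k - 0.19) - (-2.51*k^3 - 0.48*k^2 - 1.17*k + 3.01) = 1.47*k^3 - 0.49*k^2 + 3.09*k - 3.2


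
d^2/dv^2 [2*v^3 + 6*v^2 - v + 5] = 12*v + 12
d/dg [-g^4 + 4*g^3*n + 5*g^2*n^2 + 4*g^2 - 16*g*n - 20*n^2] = -4*g^3 + 12*g^2*n + 10*g*n^2 + 8*g - 16*n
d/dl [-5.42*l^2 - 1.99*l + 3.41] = -10.84*l - 1.99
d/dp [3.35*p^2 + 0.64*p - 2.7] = 6.7*p + 0.64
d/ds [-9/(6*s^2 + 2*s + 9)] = 18*(6*s + 1)/(6*s^2 + 2*s + 9)^2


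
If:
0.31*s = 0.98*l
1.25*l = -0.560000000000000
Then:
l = -0.45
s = -1.42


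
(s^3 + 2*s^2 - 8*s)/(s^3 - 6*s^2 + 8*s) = (s + 4)/(s - 4)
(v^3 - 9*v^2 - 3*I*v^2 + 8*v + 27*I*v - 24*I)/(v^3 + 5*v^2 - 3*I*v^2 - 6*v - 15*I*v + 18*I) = (v - 8)/(v + 6)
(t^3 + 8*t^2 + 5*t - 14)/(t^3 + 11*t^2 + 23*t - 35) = (t + 2)/(t + 5)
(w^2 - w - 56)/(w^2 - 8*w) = (w + 7)/w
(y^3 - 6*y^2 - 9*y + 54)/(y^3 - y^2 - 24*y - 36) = (y - 3)/(y + 2)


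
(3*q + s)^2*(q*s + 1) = 9*q^3*s + 6*q^2*s^2 + 9*q^2 + q*s^3 + 6*q*s + s^2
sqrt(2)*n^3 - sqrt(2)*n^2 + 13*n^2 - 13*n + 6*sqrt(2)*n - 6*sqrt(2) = (n - 1)*(n + 6*sqrt(2))*(sqrt(2)*n + 1)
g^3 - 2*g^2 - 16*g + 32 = (g - 4)*(g - 2)*(g + 4)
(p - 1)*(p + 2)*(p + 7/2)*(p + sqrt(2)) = p^4 + sqrt(2)*p^3 + 9*p^3/2 + 3*p^2/2 + 9*sqrt(2)*p^2/2 - 7*p + 3*sqrt(2)*p/2 - 7*sqrt(2)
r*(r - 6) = r^2 - 6*r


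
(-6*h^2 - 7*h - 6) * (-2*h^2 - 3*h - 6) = 12*h^4 + 32*h^3 + 69*h^2 + 60*h + 36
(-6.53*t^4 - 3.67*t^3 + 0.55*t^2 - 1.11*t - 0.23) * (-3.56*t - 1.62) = 23.2468*t^5 + 23.6438*t^4 + 3.9874*t^3 + 3.0606*t^2 + 2.617*t + 0.3726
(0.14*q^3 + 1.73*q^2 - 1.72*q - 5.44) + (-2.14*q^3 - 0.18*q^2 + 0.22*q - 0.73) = -2.0*q^3 + 1.55*q^2 - 1.5*q - 6.17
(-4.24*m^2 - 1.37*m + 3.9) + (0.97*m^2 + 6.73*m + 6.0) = -3.27*m^2 + 5.36*m + 9.9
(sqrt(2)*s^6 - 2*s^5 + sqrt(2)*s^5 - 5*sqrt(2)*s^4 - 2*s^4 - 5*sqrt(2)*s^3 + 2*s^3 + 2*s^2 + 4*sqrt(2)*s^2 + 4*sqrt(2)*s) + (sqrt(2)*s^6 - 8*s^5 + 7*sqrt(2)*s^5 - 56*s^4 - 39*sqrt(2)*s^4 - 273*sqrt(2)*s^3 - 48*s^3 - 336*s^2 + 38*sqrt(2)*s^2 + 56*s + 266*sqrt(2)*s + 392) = 2*sqrt(2)*s^6 - 10*s^5 + 8*sqrt(2)*s^5 - 44*sqrt(2)*s^4 - 58*s^4 - 278*sqrt(2)*s^3 - 46*s^3 - 334*s^2 + 42*sqrt(2)*s^2 + 56*s + 270*sqrt(2)*s + 392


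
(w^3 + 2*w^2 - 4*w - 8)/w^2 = w + 2 - 4/w - 8/w^2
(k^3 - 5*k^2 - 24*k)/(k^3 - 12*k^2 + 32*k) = (k + 3)/(k - 4)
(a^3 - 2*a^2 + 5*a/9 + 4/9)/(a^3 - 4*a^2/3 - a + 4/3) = (a + 1/3)/(a + 1)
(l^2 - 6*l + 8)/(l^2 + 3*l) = (l^2 - 6*l + 8)/(l*(l + 3))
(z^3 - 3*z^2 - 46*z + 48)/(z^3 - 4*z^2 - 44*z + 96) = (z - 1)/(z - 2)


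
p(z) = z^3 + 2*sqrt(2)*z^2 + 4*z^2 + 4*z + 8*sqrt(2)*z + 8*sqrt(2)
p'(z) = 3*z^2 + 4*sqrt(2)*z + 8*z + 4 + 8*sqrt(2)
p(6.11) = 587.90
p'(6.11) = 210.75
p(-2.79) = 0.02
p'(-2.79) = 0.56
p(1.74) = 63.90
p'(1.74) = 48.16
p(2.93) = 139.96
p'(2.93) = 81.08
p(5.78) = 521.05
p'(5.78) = 194.48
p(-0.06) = 10.42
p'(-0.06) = 14.51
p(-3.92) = -4.02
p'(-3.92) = 7.88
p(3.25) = 167.54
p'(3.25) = 91.39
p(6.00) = 565.02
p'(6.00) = 205.25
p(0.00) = 11.31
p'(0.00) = 15.31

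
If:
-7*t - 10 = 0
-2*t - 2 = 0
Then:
No Solution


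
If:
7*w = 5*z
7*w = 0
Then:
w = 0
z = 0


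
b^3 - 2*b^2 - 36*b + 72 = (b - 6)*(b - 2)*(b + 6)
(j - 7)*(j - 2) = j^2 - 9*j + 14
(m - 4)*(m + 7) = m^2 + 3*m - 28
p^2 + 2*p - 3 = (p - 1)*(p + 3)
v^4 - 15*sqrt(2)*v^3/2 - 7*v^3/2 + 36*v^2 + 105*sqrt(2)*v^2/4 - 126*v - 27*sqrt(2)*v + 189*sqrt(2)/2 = (v - 7/2)*(v - 3*sqrt(2))^2*(v - 3*sqrt(2)/2)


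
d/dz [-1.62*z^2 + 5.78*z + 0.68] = 5.78 - 3.24*z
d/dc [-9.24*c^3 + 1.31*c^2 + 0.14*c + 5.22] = -27.72*c^2 + 2.62*c + 0.14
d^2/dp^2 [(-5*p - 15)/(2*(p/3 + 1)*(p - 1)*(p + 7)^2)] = 30*(-3*p^2 - 10*p - 19)/(p^7 + 25*p^6 + 213*p^5 + 573*p^4 - 861*p^3 - 3381*p^2 + 5831*p - 2401)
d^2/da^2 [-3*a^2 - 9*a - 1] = -6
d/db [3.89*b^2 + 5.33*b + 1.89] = 7.78*b + 5.33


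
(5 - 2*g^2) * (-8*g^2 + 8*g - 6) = 16*g^4 - 16*g^3 - 28*g^2 + 40*g - 30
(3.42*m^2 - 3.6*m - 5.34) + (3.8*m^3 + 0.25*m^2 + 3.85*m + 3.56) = 3.8*m^3 + 3.67*m^2 + 0.25*m - 1.78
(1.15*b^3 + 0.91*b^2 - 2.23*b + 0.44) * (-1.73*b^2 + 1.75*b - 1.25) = -1.9895*b^5 + 0.4382*b^4 + 4.0129*b^3 - 5.8012*b^2 + 3.5575*b - 0.55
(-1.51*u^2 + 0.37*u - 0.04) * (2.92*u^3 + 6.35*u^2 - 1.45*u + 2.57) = -4.4092*u^5 - 8.5081*u^4 + 4.4222*u^3 - 4.6712*u^2 + 1.0089*u - 0.1028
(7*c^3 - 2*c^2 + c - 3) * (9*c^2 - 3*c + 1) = 63*c^5 - 39*c^4 + 22*c^3 - 32*c^2 + 10*c - 3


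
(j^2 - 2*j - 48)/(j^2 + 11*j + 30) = (j - 8)/(j + 5)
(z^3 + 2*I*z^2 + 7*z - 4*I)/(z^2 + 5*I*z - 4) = (z^2 - 2*I*z - 1)/(z + I)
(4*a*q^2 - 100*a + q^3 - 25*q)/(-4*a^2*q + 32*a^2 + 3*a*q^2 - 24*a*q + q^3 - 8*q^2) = (q^2 - 25)/(-a*q + 8*a + q^2 - 8*q)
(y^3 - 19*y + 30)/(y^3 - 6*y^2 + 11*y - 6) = (y + 5)/(y - 1)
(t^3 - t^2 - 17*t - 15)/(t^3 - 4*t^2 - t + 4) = (t^2 - 2*t - 15)/(t^2 - 5*t + 4)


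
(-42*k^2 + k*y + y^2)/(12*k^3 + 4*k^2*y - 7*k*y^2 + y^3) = (7*k + y)/(-2*k^2 - k*y + y^2)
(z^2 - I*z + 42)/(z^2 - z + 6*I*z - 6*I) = (z - 7*I)/(z - 1)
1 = 1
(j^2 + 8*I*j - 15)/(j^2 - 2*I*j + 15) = (j + 5*I)/(j - 5*I)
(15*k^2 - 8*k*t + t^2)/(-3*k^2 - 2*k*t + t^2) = (-5*k + t)/(k + t)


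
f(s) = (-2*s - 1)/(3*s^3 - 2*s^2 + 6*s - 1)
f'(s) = (-2*s - 1)*(-9*s^2 + 4*s - 6)/(3*s^3 - 2*s^2 + 6*s - 1)^2 - 2/(3*s^3 - 2*s^2 + 6*s - 1) = (12*s^3 + 5*s^2 - 4*s + 8)/(9*s^6 - 12*s^5 + 40*s^4 - 30*s^3 + 40*s^2 - 12*s + 1)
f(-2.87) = -0.04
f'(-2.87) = -0.02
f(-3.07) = -0.04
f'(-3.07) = -0.02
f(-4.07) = -0.03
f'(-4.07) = -0.01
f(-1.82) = -0.07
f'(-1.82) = -0.03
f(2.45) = -0.13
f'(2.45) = 0.10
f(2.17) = -0.16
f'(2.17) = 0.13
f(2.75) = -0.10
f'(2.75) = 0.07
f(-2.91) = -0.04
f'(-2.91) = -0.02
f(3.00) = -0.09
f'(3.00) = 0.06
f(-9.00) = -0.00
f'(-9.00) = 0.00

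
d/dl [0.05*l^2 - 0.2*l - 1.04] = 0.1*l - 0.2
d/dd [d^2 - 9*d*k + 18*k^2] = 2*d - 9*k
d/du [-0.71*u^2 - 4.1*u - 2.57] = -1.42*u - 4.1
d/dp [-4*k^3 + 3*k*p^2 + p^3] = 3*p*(2*k + p)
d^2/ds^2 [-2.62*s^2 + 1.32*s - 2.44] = -5.24000000000000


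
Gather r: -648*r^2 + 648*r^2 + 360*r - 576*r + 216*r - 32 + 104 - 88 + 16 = 0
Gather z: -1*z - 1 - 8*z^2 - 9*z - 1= -8*z^2 - 10*z - 2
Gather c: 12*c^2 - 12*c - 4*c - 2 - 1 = 12*c^2 - 16*c - 3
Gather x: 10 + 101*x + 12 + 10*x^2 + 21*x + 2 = 10*x^2 + 122*x + 24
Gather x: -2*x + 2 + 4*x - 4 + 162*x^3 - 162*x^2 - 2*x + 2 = 162*x^3 - 162*x^2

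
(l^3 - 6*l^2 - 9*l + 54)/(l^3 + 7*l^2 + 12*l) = (l^2 - 9*l + 18)/(l*(l + 4))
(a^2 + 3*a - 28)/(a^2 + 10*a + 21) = (a - 4)/(a + 3)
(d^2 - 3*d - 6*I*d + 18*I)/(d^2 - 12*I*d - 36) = (d - 3)/(d - 6*I)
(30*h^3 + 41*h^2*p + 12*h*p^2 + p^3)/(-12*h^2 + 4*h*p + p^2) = (5*h^2 + 6*h*p + p^2)/(-2*h + p)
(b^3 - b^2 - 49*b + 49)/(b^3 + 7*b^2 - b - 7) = (b - 7)/(b + 1)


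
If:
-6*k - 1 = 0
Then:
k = -1/6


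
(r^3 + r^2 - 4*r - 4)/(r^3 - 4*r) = (r + 1)/r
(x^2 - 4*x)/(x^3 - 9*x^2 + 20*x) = 1/(x - 5)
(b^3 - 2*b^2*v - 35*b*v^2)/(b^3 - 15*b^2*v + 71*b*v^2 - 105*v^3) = b*(b + 5*v)/(b^2 - 8*b*v + 15*v^2)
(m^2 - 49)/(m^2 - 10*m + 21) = (m + 7)/(m - 3)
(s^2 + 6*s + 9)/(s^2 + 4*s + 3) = (s + 3)/(s + 1)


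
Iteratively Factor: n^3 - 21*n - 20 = (n + 4)*(n^2 - 4*n - 5) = (n + 1)*(n + 4)*(n - 5)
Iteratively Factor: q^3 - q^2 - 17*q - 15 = (q - 5)*(q^2 + 4*q + 3) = (q - 5)*(q + 1)*(q + 3)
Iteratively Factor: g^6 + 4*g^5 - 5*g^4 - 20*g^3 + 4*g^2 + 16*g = (g + 2)*(g^5 + 2*g^4 - 9*g^3 - 2*g^2 + 8*g) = g*(g + 2)*(g^4 + 2*g^3 - 9*g^2 - 2*g + 8) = g*(g + 1)*(g + 2)*(g^3 + g^2 - 10*g + 8) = g*(g + 1)*(g + 2)*(g + 4)*(g^2 - 3*g + 2) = g*(g - 1)*(g + 1)*(g + 2)*(g + 4)*(g - 2)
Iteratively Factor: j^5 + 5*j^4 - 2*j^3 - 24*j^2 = (j + 3)*(j^4 + 2*j^3 - 8*j^2) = (j - 2)*(j + 3)*(j^3 + 4*j^2) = j*(j - 2)*(j + 3)*(j^2 + 4*j) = j^2*(j - 2)*(j + 3)*(j + 4)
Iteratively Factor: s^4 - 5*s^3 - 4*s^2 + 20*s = (s - 5)*(s^3 - 4*s) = (s - 5)*(s - 2)*(s^2 + 2*s) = (s - 5)*(s - 2)*(s + 2)*(s)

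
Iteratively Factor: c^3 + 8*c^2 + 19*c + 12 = (c + 3)*(c^2 + 5*c + 4) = (c + 1)*(c + 3)*(c + 4)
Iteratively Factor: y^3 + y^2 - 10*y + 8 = (y - 1)*(y^2 + 2*y - 8) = (y - 1)*(y + 4)*(y - 2)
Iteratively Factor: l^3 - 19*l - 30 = (l + 3)*(l^2 - 3*l - 10) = (l + 2)*(l + 3)*(l - 5)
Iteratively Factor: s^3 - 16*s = (s - 4)*(s^2 + 4*s) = (s - 4)*(s + 4)*(s)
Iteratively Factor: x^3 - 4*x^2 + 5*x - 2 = (x - 1)*(x^2 - 3*x + 2) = (x - 2)*(x - 1)*(x - 1)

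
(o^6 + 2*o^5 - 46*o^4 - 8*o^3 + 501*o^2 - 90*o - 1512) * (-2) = -2*o^6 - 4*o^5 + 92*o^4 + 16*o^3 - 1002*o^2 + 180*o + 3024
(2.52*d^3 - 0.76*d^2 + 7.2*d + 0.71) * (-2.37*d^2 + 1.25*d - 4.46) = -5.9724*d^5 + 4.9512*d^4 - 29.2532*d^3 + 10.7069*d^2 - 31.2245*d - 3.1666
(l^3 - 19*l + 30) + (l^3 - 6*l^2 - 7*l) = 2*l^3 - 6*l^2 - 26*l + 30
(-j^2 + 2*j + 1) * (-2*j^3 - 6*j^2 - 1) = 2*j^5 + 2*j^4 - 14*j^3 - 5*j^2 - 2*j - 1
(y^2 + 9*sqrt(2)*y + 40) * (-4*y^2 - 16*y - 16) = -4*y^4 - 36*sqrt(2)*y^3 - 16*y^3 - 144*sqrt(2)*y^2 - 176*y^2 - 640*y - 144*sqrt(2)*y - 640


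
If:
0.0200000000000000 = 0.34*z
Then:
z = 0.06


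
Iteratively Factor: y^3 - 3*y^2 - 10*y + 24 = (y - 4)*(y^2 + y - 6) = (y - 4)*(y - 2)*(y + 3)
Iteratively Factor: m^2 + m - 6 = (m - 2)*(m + 3)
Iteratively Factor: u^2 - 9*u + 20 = (u - 4)*(u - 5)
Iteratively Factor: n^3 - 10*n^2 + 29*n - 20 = (n - 1)*(n^2 - 9*n + 20) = (n - 4)*(n - 1)*(n - 5)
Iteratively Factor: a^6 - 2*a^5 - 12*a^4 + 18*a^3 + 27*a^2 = (a - 3)*(a^5 + a^4 - 9*a^3 - 9*a^2) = (a - 3)*(a + 3)*(a^4 - 2*a^3 - 3*a^2) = a*(a - 3)*(a + 3)*(a^3 - 2*a^2 - 3*a) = a*(a - 3)*(a + 1)*(a + 3)*(a^2 - 3*a) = a^2*(a - 3)*(a + 1)*(a + 3)*(a - 3)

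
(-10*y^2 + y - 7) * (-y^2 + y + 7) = 10*y^4 - 11*y^3 - 62*y^2 - 49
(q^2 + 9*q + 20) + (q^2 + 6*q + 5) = 2*q^2 + 15*q + 25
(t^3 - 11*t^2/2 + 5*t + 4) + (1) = t^3 - 11*t^2/2 + 5*t + 5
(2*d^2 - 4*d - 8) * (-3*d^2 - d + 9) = -6*d^4 + 10*d^3 + 46*d^2 - 28*d - 72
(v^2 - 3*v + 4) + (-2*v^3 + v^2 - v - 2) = -2*v^3 + 2*v^2 - 4*v + 2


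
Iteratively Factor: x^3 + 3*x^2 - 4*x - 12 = (x + 2)*(x^2 + x - 6) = (x - 2)*(x + 2)*(x + 3)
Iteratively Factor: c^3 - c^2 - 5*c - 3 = (c + 1)*(c^2 - 2*c - 3) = (c + 1)^2*(c - 3)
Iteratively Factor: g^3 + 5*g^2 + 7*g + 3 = (g + 1)*(g^2 + 4*g + 3) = (g + 1)*(g + 3)*(g + 1)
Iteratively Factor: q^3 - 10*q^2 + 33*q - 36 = (q - 3)*(q^2 - 7*q + 12) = (q - 4)*(q - 3)*(q - 3)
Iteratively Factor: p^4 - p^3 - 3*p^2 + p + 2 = (p - 2)*(p^3 + p^2 - p - 1) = (p - 2)*(p + 1)*(p^2 - 1) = (p - 2)*(p - 1)*(p + 1)*(p + 1)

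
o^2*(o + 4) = o^3 + 4*o^2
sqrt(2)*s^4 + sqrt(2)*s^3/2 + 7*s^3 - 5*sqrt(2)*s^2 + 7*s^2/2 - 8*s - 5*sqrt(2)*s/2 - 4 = (s + 1/2)*(s - sqrt(2))*(s + 4*sqrt(2))*(sqrt(2)*s + 1)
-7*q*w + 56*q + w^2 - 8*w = (-7*q + w)*(w - 8)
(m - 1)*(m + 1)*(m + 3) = m^3 + 3*m^2 - m - 3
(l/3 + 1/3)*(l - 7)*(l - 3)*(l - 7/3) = l^4/3 - 34*l^3/9 + 32*l^2/3 - 14*l/9 - 49/3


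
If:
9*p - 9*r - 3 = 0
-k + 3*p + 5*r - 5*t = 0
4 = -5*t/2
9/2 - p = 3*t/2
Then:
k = 923/15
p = 69/10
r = 197/30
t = -8/5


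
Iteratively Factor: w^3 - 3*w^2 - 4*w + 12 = (w - 3)*(w^2 - 4) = (w - 3)*(w + 2)*(w - 2)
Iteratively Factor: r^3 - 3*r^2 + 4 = (r + 1)*(r^2 - 4*r + 4) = (r - 2)*(r + 1)*(r - 2)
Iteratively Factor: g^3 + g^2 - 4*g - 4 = (g + 2)*(g^2 - g - 2) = (g + 1)*(g + 2)*(g - 2)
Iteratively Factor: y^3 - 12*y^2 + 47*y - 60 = (y - 5)*(y^2 - 7*y + 12) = (y - 5)*(y - 3)*(y - 4)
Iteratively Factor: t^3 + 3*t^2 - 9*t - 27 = (t + 3)*(t^2 - 9) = (t + 3)^2*(t - 3)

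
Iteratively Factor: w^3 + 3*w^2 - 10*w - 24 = (w + 2)*(w^2 + w - 12) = (w + 2)*(w + 4)*(w - 3)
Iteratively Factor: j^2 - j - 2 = (j + 1)*(j - 2)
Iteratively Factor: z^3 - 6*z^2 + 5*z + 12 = (z - 3)*(z^2 - 3*z - 4) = (z - 3)*(z + 1)*(z - 4)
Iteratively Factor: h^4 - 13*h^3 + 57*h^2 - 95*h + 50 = (h - 1)*(h^3 - 12*h^2 + 45*h - 50) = (h - 5)*(h - 1)*(h^2 - 7*h + 10) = (h - 5)*(h - 2)*(h - 1)*(h - 5)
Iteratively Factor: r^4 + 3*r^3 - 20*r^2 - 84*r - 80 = (r + 2)*(r^3 + r^2 - 22*r - 40) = (r + 2)*(r + 4)*(r^2 - 3*r - 10) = (r + 2)^2*(r + 4)*(r - 5)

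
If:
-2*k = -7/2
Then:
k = 7/4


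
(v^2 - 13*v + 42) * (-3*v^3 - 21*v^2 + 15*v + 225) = -3*v^5 + 18*v^4 + 162*v^3 - 852*v^2 - 2295*v + 9450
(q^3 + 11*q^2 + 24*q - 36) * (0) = 0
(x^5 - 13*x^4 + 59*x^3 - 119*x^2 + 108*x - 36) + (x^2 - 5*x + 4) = x^5 - 13*x^4 + 59*x^3 - 118*x^2 + 103*x - 32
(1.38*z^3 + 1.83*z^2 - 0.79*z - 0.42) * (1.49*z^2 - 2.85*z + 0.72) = 2.0562*z^5 - 1.2063*z^4 - 5.399*z^3 + 2.9433*z^2 + 0.6282*z - 0.3024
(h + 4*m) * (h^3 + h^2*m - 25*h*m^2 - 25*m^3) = h^4 + 5*h^3*m - 21*h^2*m^2 - 125*h*m^3 - 100*m^4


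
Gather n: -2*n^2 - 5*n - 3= -2*n^2 - 5*n - 3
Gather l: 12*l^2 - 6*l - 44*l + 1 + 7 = 12*l^2 - 50*l + 8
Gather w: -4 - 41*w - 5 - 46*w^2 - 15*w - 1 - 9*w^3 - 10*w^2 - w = -9*w^3 - 56*w^2 - 57*w - 10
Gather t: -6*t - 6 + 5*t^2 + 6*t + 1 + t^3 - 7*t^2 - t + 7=t^3 - 2*t^2 - t + 2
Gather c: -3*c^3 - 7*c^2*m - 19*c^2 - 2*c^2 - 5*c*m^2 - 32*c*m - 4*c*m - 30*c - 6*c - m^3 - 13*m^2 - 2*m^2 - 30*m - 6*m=-3*c^3 + c^2*(-7*m - 21) + c*(-5*m^2 - 36*m - 36) - m^3 - 15*m^2 - 36*m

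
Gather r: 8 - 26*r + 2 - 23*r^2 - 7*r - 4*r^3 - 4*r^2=-4*r^3 - 27*r^2 - 33*r + 10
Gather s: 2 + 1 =3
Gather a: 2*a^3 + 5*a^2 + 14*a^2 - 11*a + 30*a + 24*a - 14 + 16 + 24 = 2*a^3 + 19*a^2 + 43*a + 26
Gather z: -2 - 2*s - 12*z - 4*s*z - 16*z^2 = -2*s - 16*z^2 + z*(-4*s - 12) - 2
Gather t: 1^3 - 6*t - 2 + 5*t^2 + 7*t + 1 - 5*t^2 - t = 0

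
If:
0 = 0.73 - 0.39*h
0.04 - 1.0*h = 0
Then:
No Solution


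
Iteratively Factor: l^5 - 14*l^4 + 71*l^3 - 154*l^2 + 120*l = (l)*(l^4 - 14*l^3 + 71*l^2 - 154*l + 120) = l*(l - 4)*(l^3 - 10*l^2 + 31*l - 30) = l*(l - 4)*(l - 3)*(l^2 - 7*l + 10) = l*(l - 4)*(l - 3)*(l - 2)*(l - 5)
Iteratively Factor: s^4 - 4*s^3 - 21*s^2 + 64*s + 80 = (s + 4)*(s^3 - 8*s^2 + 11*s + 20) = (s - 5)*(s + 4)*(s^2 - 3*s - 4) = (s - 5)*(s - 4)*(s + 4)*(s + 1)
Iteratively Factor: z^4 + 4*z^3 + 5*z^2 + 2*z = (z + 1)*(z^3 + 3*z^2 + 2*z) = (z + 1)^2*(z^2 + 2*z) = z*(z + 1)^2*(z + 2)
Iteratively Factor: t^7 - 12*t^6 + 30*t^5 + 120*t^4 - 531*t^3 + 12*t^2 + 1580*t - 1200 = (t - 5)*(t^6 - 7*t^5 - 5*t^4 + 95*t^3 - 56*t^2 - 268*t + 240) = (t - 5)*(t - 1)*(t^5 - 6*t^4 - 11*t^3 + 84*t^2 + 28*t - 240) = (t - 5)*(t - 4)*(t - 1)*(t^4 - 2*t^3 - 19*t^2 + 8*t + 60) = (t - 5)*(t - 4)*(t - 1)*(t + 2)*(t^3 - 4*t^2 - 11*t + 30) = (t - 5)*(t - 4)*(t - 2)*(t - 1)*(t + 2)*(t^2 - 2*t - 15) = (t - 5)^2*(t - 4)*(t - 2)*(t - 1)*(t + 2)*(t + 3)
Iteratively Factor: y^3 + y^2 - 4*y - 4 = (y - 2)*(y^2 + 3*y + 2) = (y - 2)*(y + 2)*(y + 1)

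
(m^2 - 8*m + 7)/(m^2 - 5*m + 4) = (m - 7)/(m - 4)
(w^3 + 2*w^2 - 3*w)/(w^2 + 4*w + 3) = w*(w - 1)/(w + 1)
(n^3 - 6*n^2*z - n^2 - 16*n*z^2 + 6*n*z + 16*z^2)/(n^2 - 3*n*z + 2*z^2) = (n^3 - 6*n^2*z - n^2 - 16*n*z^2 + 6*n*z + 16*z^2)/(n^2 - 3*n*z + 2*z^2)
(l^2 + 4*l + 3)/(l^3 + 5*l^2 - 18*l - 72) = (l + 1)/(l^2 + 2*l - 24)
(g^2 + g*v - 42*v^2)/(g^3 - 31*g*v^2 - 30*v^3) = (g + 7*v)/(g^2 + 6*g*v + 5*v^2)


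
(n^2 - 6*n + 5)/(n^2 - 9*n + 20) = (n - 1)/(n - 4)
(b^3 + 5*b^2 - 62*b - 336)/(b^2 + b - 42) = (b^2 - 2*b - 48)/(b - 6)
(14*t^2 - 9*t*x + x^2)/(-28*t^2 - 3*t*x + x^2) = (-2*t + x)/(4*t + x)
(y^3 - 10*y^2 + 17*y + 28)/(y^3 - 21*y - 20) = (y^2 - 11*y + 28)/(y^2 - y - 20)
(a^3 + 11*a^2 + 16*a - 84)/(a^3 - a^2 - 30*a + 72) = (a^2 + 5*a - 14)/(a^2 - 7*a + 12)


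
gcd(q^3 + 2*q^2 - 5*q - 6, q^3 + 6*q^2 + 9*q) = q + 3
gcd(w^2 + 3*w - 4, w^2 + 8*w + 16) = w + 4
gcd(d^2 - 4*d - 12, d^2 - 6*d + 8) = 1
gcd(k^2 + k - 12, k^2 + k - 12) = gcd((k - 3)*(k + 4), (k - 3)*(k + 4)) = k^2 + k - 12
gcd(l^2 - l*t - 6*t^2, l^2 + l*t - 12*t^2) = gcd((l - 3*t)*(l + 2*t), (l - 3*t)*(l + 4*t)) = -l + 3*t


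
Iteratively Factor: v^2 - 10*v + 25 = (v - 5)*(v - 5)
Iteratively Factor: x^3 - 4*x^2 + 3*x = (x)*(x^2 - 4*x + 3) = x*(x - 3)*(x - 1)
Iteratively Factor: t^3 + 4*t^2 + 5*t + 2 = (t + 1)*(t^2 + 3*t + 2) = (t + 1)^2*(t + 2)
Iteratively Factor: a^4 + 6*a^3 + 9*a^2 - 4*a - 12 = (a + 3)*(a^3 + 3*a^2 - 4) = (a + 2)*(a + 3)*(a^2 + a - 2) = (a + 2)^2*(a + 3)*(a - 1)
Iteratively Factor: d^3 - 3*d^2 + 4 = (d - 2)*(d^2 - d - 2) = (d - 2)*(d + 1)*(d - 2)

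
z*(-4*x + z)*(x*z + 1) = -4*x^2*z^2 + x*z^3 - 4*x*z + z^2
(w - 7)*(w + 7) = w^2 - 49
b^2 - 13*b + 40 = (b - 8)*(b - 5)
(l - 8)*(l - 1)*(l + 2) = l^3 - 7*l^2 - 10*l + 16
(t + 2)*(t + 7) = t^2 + 9*t + 14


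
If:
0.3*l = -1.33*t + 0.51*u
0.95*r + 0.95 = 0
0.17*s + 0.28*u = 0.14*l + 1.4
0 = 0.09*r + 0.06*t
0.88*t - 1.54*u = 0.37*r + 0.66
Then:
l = -5.51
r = -1.00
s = 2.59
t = 1.50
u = 0.67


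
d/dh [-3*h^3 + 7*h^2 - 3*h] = -9*h^2 + 14*h - 3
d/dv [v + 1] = 1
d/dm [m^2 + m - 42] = 2*m + 1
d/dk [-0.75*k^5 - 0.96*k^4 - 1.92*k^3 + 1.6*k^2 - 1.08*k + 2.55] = -3.75*k^4 - 3.84*k^3 - 5.76*k^2 + 3.2*k - 1.08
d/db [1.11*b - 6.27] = 1.11000000000000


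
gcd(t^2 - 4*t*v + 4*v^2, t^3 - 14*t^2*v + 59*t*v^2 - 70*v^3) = t - 2*v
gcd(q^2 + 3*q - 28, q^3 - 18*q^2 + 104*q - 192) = q - 4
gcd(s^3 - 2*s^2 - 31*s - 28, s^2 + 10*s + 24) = s + 4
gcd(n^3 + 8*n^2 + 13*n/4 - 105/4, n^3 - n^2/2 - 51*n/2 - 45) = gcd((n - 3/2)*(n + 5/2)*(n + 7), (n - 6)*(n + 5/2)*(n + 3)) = n + 5/2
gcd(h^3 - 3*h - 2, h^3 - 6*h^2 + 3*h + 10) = h^2 - h - 2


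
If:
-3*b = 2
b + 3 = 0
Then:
No Solution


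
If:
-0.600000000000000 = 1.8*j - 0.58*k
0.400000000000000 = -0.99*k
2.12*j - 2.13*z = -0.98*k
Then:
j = -0.46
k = -0.40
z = -0.65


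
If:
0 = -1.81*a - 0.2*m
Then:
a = -0.110497237569061*m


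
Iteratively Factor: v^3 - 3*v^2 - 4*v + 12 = (v - 3)*(v^2 - 4) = (v - 3)*(v - 2)*(v + 2)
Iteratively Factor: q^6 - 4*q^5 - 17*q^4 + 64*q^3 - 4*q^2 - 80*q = (q + 4)*(q^5 - 8*q^4 + 15*q^3 + 4*q^2 - 20*q) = (q - 2)*(q + 4)*(q^4 - 6*q^3 + 3*q^2 + 10*q) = (q - 2)*(q + 1)*(q + 4)*(q^3 - 7*q^2 + 10*q) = (q - 5)*(q - 2)*(q + 1)*(q + 4)*(q^2 - 2*q) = q*(q - 5)*(q - 2)*(q + 1)*(q + 4)*(q - 2)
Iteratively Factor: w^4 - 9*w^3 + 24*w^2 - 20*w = (w)*(w^3 - 9*w^2 + 24*w - 20) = w*(w - 5)*(w^2 - 4*w + 4) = w*(w - 5)*(w - 2)*(w - 2)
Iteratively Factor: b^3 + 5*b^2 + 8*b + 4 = (b + 1)*(b^2 + 4*b + 4) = (b + 1)*(b + 2)*(b + 2)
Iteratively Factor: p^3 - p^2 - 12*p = (p)*(p^2 - p - 12) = p*(p - 4)*(p + 3)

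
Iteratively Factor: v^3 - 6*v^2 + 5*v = (v - 5)*(v^2 - v) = v*(v - 5)*(v - 1)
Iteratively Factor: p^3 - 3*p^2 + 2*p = (p - 2)*(p^2 - p) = p*(p - 2)*(p - 1)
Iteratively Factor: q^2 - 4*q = (q - 4)*(q)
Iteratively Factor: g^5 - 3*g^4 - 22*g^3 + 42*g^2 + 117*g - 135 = (g - 3)*(g^4 - 22*g^2 - 24*g + 45) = (g - 5)*(g - 3)*(g^3 + 5*g^2 + 3*g - 9) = (g - 5)*(g - 3)*(g - 1)*(g^2 + 6*g + 9) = (g - 5)*(g - 3)*(g - 1)*(g + 3)*(g + 3)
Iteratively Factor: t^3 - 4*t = (t)*(t^2 - 4) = t*(t - 2)*(t + 2)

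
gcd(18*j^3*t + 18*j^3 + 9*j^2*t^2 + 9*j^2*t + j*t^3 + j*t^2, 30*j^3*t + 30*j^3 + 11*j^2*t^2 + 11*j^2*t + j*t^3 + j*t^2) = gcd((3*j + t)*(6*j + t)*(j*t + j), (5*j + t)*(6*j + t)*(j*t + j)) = 6*j^2*t + 6*j^2 + j*t^2 + j*t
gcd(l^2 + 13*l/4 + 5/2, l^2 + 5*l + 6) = l + 2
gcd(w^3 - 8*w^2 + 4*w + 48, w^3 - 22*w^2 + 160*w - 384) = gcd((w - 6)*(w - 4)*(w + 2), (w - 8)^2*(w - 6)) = w - 6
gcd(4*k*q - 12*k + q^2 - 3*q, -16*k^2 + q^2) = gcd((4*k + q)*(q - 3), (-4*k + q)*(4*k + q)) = 4*k + q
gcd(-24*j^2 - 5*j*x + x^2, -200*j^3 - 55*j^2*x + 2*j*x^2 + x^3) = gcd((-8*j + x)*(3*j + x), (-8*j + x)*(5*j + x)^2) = -8*j + x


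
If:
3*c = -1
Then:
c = -1/3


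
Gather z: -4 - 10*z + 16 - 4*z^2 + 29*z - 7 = -4*z^2 + 19*z + 5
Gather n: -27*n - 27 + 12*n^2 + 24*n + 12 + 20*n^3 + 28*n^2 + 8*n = 20*n^3 + 40*n^2 + 5*n - 15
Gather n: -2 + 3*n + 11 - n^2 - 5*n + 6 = -n^2 - 2*n + 15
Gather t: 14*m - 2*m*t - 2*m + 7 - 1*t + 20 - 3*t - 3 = 12*m + t*(-2*m - 4) + 24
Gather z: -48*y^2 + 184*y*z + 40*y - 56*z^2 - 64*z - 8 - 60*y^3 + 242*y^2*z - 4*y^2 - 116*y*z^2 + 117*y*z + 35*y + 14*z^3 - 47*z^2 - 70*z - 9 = -60*y^3 - 52*y^2 + 75*y + 14*z^3 + z^2*(-116*y - 103) + z*(242*y^2 + 301*y - 134) - 17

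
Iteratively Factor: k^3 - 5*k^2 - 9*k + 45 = (k - 5)*(k^2 - 9) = (k - 5)*(k - 3)*(k + 3)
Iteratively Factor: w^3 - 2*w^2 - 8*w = (w - 4)*(w^2 + 2*w) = (w - 4)*(w + 2)*(w)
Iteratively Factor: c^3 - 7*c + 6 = (c - 2)*(c^2 + 2*c - 3) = (c - 2)*(c + 3)*(c - 1)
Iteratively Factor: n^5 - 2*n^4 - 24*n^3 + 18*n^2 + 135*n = (n - 5)*(n^4 + 3*n^3 - 9*n^2 - 27*n) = (n - 5)*(n + 3)*(n^3 - 9*n) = (n - 5)*(n - 3)*(n + 3)*(n^2 + 3*n) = n*(n - 5)*(n - 3)*(n + 3)*(n + 3)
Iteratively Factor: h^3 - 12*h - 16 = (h + 2)*(h^2 - 2*h - 8) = (h - 4)*(h + 2)*(h + 2)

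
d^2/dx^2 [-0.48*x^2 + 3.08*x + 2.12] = -0.960000000000000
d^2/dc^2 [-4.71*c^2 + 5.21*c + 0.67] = -9.42000000000000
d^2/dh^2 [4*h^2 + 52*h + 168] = 8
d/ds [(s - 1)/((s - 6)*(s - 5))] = (-s^2 + 2*s + 19)/(s^4 - 22*s^3 + 181*s^2 - 660*s + 900)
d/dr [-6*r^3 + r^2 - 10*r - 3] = -18*r^2 + 2*r - 10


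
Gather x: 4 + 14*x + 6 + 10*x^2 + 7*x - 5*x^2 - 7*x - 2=5*x^2 + 14*x + 8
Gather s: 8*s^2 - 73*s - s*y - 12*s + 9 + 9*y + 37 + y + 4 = 8*s^2 + s*(-y - 85) + 10*y + 50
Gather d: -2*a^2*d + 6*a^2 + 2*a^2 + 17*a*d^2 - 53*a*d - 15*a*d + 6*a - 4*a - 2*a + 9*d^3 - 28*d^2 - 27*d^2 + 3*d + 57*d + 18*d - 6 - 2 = 8*a^2 + 9*d^3 + d^2*(17*a - 55) + d*(-2*a^2 - 68*a + 78) - 8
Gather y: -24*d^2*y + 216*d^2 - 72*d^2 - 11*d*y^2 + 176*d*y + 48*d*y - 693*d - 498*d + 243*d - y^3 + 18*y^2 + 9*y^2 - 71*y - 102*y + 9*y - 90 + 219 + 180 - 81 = 144*d^2 - 948*d - y^3 + y^2*(27 - 11*d) + y*(-24*d^2 + 224*d - 164) + 228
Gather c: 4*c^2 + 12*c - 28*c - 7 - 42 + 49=4*c^2 - 16*c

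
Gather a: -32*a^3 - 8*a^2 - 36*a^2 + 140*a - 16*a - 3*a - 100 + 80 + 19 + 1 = -32*a^3 - 44*a^2 + 121*a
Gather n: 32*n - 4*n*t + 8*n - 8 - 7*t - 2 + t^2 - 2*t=n*(40 - 4*t) + t^2 - 9*t - 10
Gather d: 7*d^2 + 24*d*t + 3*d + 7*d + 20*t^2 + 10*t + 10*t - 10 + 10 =7*d^2 + d*(24*t + 10) + 20*t^2 + 20*t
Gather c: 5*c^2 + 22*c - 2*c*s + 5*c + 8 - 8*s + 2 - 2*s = 5*c^2 + c*(27 - 2*s) - 10*s + 10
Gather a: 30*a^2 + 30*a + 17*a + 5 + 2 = 30*a^2 + 47*a + 7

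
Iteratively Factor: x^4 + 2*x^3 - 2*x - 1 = (x + 1)*(x^3 + x^2 - x - 1) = (x - 1)*(x + 1)*(x^2 + 2*x + 1) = (x - 1)*(x + 1)^2*(x + 1)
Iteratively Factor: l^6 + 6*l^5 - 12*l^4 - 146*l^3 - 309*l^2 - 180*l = (l + 3)*(l^5 + 3*l^4 - 21*l^3 - 83*l^2 - 60*l) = l*(l + 3)*(l^4 + 3*l^3 - 21*l^2 - 83*l - 60) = l*(l - 5)*(l + 3)*(l^3 + 8*l^2 + 19*l + 12) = l*(l - 5)*(l + 3)^2*(l^2 + 5*l + 4) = l*(l - 5)*(l + 1)*(l + 3)^2*(l + 4)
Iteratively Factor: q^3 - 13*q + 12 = (q - 3)*(q^2 + 3*q - 4) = (q - 3)*(q + 4)*(q - 1)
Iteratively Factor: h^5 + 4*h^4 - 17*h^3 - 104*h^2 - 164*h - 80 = (h - 5)*(h^4 + 9*h^3 + 28*h^2 + 36*h + 16) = (h - 5)*(h + 1)*(h^3 + 8*h^2 + 20*h + 16) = (h - 5)*(h + 1)*(h + 2)*(h^2 + 6*h + 8) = (h - 5)*(h + 1)*(h + 2)^2*(h + 4)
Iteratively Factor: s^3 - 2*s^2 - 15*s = (s)*(s^2 - 2*s - 15) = s*(s - 5)*(s + 3)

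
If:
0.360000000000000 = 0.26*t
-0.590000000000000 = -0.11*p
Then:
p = 5.36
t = 1.38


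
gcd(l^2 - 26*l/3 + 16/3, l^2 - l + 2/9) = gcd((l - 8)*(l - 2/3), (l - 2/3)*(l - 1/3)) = l - 2/3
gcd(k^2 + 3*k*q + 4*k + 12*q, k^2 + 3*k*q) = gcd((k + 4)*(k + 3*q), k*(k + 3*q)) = k + 3*q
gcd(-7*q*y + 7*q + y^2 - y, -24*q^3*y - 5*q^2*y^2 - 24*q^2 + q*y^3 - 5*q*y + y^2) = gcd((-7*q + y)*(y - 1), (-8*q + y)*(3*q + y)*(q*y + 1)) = 1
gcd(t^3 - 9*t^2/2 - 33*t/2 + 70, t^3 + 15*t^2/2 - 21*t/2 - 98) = t^2 + t/2 - 14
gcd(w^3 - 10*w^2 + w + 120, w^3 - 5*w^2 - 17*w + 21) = w + 3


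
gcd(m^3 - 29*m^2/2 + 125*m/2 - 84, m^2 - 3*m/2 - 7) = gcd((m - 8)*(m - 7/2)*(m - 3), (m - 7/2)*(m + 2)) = m - 7/2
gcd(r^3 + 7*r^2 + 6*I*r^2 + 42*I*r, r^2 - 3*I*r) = r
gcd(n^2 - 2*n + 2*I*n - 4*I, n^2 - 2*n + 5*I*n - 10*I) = n - 2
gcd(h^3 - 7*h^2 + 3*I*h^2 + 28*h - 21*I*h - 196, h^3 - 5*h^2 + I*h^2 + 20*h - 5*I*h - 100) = h - 4*I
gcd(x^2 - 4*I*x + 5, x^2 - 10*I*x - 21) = 1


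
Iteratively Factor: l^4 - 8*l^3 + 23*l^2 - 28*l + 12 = (l - 1)*(l^3 - 7*l^2 + 16*l - 12) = (l - 2)*(l - 1)*(l^2 - 5*l + 6) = (l - 2)^2*(l - 1)*(l - 3)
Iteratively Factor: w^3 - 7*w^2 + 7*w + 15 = (w + 1)*(w^2 - 8*w + 15) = (w - 5)*(w + 1)*(w - 3)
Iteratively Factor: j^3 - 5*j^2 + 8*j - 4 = (j - 1)*(j^2 - 4*j + 4) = (j - 2)*(j - 1)*(j - 2)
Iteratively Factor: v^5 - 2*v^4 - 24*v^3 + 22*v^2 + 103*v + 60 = (v + 1)*(v^4 - 3*v^3 - 21*v^2 + 43*v + 60) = (v + 1)^2*(v^3 - 4*v^2 - 17*v + 60) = (v - 5)*(v + 1)^2*(v^2 + v - 12) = (v - 5)*(v + 1)^2*(v + 4)*(v - 3)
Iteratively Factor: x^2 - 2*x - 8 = (x - 4)*(x + 2)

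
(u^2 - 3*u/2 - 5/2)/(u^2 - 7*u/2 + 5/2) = (u + 1)/(u - 1)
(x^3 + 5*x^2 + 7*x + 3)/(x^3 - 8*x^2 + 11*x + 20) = (x^2 + 4*x + 3)/(x^2 - 9*x + 20)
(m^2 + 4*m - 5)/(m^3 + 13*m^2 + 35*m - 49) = (m + 5)/(m^2 + 14*m + 49)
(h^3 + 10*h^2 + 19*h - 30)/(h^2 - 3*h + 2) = (h^2 + 11*h + 30)/(h - 2)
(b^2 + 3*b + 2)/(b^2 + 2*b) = (b + 1)/b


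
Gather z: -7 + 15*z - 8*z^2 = -8*z^2 + 15*z - 7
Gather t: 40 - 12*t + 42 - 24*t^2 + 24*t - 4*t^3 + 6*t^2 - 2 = -4*t^3 - 18*t^2 + 12*t + 80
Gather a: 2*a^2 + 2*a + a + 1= 2*a^2 + 3*a + 1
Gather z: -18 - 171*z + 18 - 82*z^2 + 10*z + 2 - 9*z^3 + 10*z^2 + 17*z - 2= -9*z^3 - 72*z^2 - 144*z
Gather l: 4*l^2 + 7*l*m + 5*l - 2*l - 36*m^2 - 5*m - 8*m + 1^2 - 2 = 4*l^2 + l*(7*m + 3) - 36*m^2 - 13*m - 1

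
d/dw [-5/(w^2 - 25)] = 10*w/(w^2 - 25)^2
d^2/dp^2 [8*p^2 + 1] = 16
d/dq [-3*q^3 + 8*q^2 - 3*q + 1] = -9*q^2 + 16*q - 3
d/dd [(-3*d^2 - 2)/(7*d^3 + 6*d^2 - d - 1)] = (21*d^4 + 45*d^2 + 30*d - 2)/(49*d^6 + 84*d^5 + 22*d^4 - 26*d^3 - 11*d^2 + 2*d + 1)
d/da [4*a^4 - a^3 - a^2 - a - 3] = 16*a^3 - 3*a^2 - 2*a - 1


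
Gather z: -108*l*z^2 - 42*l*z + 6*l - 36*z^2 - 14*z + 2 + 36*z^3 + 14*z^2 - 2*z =6*l + 36*z^3 + z^2*(-108*l - 22) + z*(-42*l - 16) + 2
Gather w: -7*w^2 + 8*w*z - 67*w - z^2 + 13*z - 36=-7*w^2 + w*(8*z - 67) - z^2 + 13*z - 36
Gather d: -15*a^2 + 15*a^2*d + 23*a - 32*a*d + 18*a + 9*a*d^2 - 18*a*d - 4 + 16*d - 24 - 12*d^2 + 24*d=-15*a^2 + 41*a + d^2*(9*a - 12) + d*(15*a^2 - 50*a + 40) - 28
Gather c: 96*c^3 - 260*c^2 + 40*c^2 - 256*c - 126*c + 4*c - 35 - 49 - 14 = 96*c^3 - 220*c^2 - 378*c - 98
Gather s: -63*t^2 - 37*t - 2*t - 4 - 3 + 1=-63*t^2 - 39*t - 6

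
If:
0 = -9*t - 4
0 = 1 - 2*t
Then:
No Solution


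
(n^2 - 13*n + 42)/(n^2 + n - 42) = (n - 7)/(n + 7)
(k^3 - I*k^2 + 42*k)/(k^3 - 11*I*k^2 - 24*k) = (-k^2 + I*k - 42)/(-k^2 + 11*I*k + 24)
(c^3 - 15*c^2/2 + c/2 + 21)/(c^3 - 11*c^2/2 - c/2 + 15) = (c - 7)/(c - 5)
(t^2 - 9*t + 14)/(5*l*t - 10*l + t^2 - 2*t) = (t - 7)/(5*l + t)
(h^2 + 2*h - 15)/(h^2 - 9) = (h + 5)/(h + 3)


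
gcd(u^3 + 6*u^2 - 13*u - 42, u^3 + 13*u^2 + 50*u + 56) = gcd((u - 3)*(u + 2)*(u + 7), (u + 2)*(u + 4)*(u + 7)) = u^2 + 9*u + 14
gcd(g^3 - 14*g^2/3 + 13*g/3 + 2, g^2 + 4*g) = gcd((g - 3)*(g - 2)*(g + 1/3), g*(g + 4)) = 1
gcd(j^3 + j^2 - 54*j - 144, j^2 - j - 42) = j + 6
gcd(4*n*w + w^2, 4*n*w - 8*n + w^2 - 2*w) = 4*n + w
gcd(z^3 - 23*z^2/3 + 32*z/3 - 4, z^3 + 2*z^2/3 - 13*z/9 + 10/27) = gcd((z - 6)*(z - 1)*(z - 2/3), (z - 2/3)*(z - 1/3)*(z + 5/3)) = z - 2/3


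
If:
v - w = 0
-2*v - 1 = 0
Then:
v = -1/2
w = -1/2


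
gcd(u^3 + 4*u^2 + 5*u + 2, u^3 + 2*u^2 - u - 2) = u^2 + 3*u + 2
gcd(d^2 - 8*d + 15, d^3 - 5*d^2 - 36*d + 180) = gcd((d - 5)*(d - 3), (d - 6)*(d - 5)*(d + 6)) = d - 5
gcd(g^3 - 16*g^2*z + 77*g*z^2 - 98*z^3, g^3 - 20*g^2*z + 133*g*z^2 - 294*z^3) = g^2 - 14*g*z + 49*z^2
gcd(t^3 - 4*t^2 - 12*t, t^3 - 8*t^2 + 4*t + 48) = t^2 - 4*t - 12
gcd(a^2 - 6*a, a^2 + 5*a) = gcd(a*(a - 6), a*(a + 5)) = a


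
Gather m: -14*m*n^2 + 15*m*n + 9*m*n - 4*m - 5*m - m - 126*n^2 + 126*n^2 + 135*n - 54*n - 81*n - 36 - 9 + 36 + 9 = m*(-14*n^2 + 24*n - 10)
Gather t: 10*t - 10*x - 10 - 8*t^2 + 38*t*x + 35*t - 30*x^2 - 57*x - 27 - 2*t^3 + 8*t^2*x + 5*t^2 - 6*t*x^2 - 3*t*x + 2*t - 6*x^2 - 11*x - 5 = -2*t^3 + t^2*(8*x - 3) + t*(-6*x^2 + 35*x + 47) - 36*x^2 - 78*x - 42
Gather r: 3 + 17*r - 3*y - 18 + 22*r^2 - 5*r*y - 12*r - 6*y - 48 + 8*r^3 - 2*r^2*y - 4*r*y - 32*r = 8*r^3 + r^2*(22 - 2*y) + r*(-9*y - 27) - 9*y - 63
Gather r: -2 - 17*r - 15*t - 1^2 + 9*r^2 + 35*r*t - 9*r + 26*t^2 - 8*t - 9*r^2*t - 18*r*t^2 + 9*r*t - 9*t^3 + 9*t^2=r^2*(9 - 9*t) + r*(-18*t^2 + 44*t - 26) - 9*t^3 + 35*t^2 - 23*t - 3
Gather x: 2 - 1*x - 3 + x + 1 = 0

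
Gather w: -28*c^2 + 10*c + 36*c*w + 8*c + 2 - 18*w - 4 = -28*c^2 + 18*c + w*(36*c - 18) - 2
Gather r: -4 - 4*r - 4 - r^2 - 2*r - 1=-r^2 - 6*r - 9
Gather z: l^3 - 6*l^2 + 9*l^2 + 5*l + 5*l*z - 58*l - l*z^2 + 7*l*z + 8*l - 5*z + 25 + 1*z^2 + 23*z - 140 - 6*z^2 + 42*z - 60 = l^3 + 3*l^2 - 45*l + z^2*(-l - 5) + z*(12*l + 60) - 175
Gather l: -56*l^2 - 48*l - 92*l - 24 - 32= -56*l^2 - 140*l - 56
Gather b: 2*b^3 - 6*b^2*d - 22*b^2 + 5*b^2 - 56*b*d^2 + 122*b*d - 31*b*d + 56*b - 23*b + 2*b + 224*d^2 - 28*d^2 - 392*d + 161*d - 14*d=2*b^3 + b^2*(-6*d - 17) + b*(-56*d^2 + 91*d + 35) + 196*d^2 - 245*d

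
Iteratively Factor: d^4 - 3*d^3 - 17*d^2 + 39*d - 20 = (d + 4)*(d^3 - 7*d^2 + 11*d - 5) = (d - 5)*(d + 4)*(d^2 - 2*d + 1) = (d - 5)*(d - 1)*(d + 4)*(d - 1)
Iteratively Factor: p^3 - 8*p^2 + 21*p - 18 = (p - 3)*(p^2 - 5*p + 6) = (p - 3)^2*(p - 2)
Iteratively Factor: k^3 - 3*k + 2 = (k - 1)*(k^2 + k - 2) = (k - 1)^2*(k + 2)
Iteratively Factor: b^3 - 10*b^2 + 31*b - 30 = (b - 5)*(b^2 - 5*b + 6) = (b - 5)*(b - 2)*(b - 3)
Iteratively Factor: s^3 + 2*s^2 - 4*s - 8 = (s - 2)*(s^2 + 4*s + 4) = (s - 2)*(s + 2)*(s + 2)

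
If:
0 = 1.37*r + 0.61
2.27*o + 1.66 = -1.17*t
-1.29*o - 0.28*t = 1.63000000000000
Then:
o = -1.65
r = -0.45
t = 1.78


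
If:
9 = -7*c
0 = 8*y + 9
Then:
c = -9/7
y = -9/8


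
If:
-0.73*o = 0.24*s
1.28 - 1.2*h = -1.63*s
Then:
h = 1.35833333333333*s + 1.06666666666667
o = -0.328767123287671*s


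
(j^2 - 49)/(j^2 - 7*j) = (j + 7)/j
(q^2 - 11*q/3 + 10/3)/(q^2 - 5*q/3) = (q - 2)/q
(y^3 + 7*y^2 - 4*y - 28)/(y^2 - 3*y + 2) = (y^2 + 9*y + 14)/(y - 1)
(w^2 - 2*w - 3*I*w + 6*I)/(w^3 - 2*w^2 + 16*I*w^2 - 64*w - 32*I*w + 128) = (w - 3*I)/(w^2 + 16*I*w - 64)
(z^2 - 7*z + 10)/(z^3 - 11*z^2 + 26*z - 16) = (z - 5)/(z^2 - 9*z + 8)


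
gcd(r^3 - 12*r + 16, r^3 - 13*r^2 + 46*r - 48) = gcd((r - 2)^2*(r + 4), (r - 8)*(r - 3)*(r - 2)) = r - 2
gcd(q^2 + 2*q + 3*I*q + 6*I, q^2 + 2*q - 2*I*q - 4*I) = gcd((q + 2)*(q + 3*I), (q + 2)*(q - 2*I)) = q + 2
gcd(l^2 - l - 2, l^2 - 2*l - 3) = l + 1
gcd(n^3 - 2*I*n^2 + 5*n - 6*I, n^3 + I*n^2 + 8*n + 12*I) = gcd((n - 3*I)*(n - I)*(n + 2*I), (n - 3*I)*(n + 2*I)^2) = n^2 - I*n + 6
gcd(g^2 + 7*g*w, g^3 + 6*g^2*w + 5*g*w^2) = g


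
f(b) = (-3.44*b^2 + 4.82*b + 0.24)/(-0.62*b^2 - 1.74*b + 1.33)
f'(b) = (4.82 - 6.88*b)/(-0.62*b^2 - 1.74*b + 1.33) + (1.24*b + 1.74)*(-3.44*b^2 + 4.82*b + 0.24)/(-0.62*b^2 - 1.74*b + 1.33)^2 = (8.974*b^2 - 8.8528*b + 6.8282)/(0.3844*b^4 + 2.1576*b^3 + 1.3784*b^2 - 4.6284*b + 1.7689)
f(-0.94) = -3.03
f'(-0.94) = 3.95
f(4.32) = 2.43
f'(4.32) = 0.43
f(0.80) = -4.13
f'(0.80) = 26.08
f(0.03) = 0.30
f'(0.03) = 4.03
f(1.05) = -1.28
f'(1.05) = 5.33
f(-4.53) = 26.26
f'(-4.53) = 18.75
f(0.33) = 2.12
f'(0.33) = 10.31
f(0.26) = 1.51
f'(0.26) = 7.35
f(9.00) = 3.64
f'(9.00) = 0.16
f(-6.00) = 14.46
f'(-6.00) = 3.44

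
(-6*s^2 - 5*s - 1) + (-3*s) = -6*s^2 - 8*s - 1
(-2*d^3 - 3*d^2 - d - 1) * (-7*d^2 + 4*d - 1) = 14*d^5 + 13*d^4 - 3*d^3 + 6*d^2 - 3*d + 1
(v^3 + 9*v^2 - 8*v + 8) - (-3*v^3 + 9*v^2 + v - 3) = 4*v^3 - 9*v + 11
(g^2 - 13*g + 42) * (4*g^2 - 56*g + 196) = 4*g^4 - 108*g^3 + 1092*g^2 - 4900*g + 8232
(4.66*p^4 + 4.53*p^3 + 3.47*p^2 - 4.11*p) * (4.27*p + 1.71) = 19.8982*p^5 + 27.3117*p^4 + 22.5632*p^3 - 11.616*p^2 - 7.0281*p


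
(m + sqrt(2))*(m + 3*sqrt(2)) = m^2 + 4*sqrt(2)*m + 6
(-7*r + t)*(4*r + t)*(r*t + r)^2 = -28*r^4*t^2 - 56*r^4*t - 28*r^4 - 3*r^3*t^3 - 6*r^3*t^2 - 3*r^3*t + r^2*t^4 + 2*r^2*t^3 + r^2*t^2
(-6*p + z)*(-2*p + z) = 12*p^2 - 8*p*z + z^2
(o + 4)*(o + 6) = o^2 + 10*o + 24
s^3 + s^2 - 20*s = s*(s - 4)*(s + 5)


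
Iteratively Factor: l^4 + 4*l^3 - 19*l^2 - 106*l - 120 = (l + 4)*(l^3 - 19*l - 30) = (l + 3)*(l + 4)*(l^2 - 3*l - 10) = (l - 5)*(l + 3)*(l + 4)*(l + 2)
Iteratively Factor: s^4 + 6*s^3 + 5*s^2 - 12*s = (s - 1)*(s^3 + 7*s^2 + 12*s) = s*(s - 1)*(s^2 + 7*s + 12) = s*(s - 1)*(s + 4)*(s + 3)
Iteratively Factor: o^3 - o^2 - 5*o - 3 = (o + 1)*(o^2 - 2*o - 3) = (o - 3)*(o + 1)*(o + 1)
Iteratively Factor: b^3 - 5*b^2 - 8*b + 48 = (b - 4)*(b^2 - b - 12) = (b - 4)*(b + 3)*(b - 4)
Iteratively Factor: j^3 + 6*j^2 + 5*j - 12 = (j + 3)*(j^2 + 3*j - 4) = (j + 3)*(j + 4)*(j - 1)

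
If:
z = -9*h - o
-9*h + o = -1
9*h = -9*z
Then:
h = 1/17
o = -8/17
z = -1/17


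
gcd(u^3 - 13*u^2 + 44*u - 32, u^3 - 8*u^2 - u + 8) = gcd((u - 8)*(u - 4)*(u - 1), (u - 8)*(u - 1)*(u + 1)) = u^2 - 9*u + 8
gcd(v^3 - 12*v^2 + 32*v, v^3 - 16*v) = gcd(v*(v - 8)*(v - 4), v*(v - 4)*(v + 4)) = v^2 - 4*v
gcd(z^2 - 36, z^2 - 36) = z^2 - 36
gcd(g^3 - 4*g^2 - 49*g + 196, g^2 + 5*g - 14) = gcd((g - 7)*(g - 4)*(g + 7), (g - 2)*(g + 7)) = g + 7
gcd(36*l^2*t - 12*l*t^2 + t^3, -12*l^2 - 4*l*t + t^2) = -6*l + t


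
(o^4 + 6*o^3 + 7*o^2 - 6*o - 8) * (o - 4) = o^5 + 2*o^4 - 17*o^3 - 34*o^2 + 16*o + 32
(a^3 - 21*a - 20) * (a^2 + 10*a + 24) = a^5 + 10*a^4 + 3*a^3 - 230*a^2 - 704*a - 480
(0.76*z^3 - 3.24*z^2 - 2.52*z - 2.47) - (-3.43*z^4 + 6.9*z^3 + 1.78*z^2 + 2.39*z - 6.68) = 3.43*z^4 - 6.14*z^3 - 5.02*z^2 - 4.91*z + 4.21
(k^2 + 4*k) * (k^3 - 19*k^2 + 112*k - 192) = k^5 - 15*k^4 + 36*k^3 + 256*k^2 - 768*k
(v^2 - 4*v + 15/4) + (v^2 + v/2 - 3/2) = 2*v^2 - 7*v/2 + 9/4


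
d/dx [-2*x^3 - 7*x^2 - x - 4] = -6*x^2 - 14*x - 1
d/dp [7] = 0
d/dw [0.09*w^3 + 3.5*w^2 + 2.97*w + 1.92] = 0.27*w^2 + 7.0*w + 2.97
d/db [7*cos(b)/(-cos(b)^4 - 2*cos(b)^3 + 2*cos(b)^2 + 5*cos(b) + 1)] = 28*(-3*cos(b)^4 - 4*cos(b)^3 + 2*cos(b)^2 - 1)*sin(b)/(2*sin(b)^4 - 7*cos(b) + cos(3*b) - 4)^2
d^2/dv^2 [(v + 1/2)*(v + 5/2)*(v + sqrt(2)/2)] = 6*v + sqrt(2) + 6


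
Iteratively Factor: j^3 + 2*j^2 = (j)*(j^2 + 2*j) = j*(j + 2)*(j)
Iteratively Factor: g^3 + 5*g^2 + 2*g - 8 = (g + 2)*(g^2 + 3*g - 4) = (g + 2)*(g + 4)*(g - 1)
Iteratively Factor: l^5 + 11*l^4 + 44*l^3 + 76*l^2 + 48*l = (l)*(l^4 + 11*l^3 + 44*l^2 + 76*l + 48) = l*(l + 3)*(l^3 + 8*l^2 + 20*l + 16) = l*(l + 3)*(l + 4)*(l^2 + 4*l + 4) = l*(l + 2)*(l + 3)*(l + 4)*(l + 2)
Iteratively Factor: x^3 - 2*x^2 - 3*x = (x + 1)*(x^2 - 3*x) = (x - 3)*(x + 1)*(x)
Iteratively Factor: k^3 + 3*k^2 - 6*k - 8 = (k + 1)*(k^2 + 2*k - 8) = (k - 2)*(k + 1)*(k + 4)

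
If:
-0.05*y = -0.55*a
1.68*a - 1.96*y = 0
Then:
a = 0.00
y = 0.00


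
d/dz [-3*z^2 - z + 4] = -6*z - 1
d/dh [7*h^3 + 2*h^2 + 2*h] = 21*h^2 + 4*h + 2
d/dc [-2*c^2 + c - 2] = 1 - 4*c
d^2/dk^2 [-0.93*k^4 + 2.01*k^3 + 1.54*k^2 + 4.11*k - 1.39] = -11.16*k^2 + 12.06*k + 3.08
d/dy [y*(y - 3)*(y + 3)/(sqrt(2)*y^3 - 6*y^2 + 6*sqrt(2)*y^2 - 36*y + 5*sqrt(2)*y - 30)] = (-3*y^4 + 3*sqrt(2)*y^4 - 36*y^3 + 14*sqrt(2)*y^3 - 72*y^2 + 27*sqrt(2)*y^2 + 135)/(y^6 - 6*sqrt(2)*y^5 + 12*y^5 - 72*sqrt(2)*y^4 + 64*y^4 - 276*sqrt(2)*y^3 + 276*y^3 - 360*sqrt(2)*y^2 + 853*y^2 - 150*sqrt(2)*y + 1080*y + 450)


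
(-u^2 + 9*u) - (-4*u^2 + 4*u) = 3*u^2 + 5*u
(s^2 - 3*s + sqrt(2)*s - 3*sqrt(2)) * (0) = 0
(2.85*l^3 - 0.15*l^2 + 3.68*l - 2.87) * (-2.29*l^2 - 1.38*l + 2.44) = -6.5265*l^5 - 3.5895*l^4 - 1.2662*l^3 + 1.1279*l^2 + 12.9398*l - 7.0028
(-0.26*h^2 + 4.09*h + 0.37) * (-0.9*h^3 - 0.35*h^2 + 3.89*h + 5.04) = 0.234*h^5 - 3.59*h^4 - 2.7759*h^3 + 14.4702*h^2 + 22.0529*h + 1.8648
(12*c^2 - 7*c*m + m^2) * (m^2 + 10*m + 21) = 12*c^2*m^2 + 120*c^2*m + 252*c^2 - 7*c*m^3 - 70*c*m^2 - 147*c*m + m^4 + 10*m^3 + 21*m^2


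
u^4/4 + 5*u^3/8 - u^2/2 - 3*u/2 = u*(u/4 + 1/2)*(u - 3/2)*(u + 2)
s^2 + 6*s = s*(s + 6)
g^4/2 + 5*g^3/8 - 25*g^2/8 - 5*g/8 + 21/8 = (g/2 + 1/2)*(g - 7/4)*(g - 1)*(g + 3)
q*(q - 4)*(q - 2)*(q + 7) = q^4 + q^3 - 34*q^2 + 56*q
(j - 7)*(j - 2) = j^2 - 9*j + 14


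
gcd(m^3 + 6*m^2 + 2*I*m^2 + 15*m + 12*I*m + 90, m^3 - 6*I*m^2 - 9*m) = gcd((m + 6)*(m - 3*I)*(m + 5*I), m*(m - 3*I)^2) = m - 3*I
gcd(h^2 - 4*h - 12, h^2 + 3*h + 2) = h + 2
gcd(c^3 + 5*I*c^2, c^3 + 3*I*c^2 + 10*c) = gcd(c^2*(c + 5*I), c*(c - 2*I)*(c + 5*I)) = c^2 + 5*I*c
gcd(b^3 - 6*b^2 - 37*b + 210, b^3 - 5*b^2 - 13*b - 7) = b - 7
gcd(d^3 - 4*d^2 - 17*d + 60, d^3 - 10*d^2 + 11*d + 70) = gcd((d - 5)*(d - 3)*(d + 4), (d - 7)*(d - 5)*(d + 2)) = d - 5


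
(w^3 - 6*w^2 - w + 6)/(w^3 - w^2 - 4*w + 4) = (w^2 - 5*w - 6)/(w^2 - 4)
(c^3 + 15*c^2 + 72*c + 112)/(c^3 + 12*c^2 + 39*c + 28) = (c + 4)/(c + 1)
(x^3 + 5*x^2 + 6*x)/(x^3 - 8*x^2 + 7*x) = (x^2 + 5*x + 6)/(x^2 - 8*x + 7)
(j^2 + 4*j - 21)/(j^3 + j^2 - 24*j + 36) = (j + 7)/(j^2 + 4*j - 12)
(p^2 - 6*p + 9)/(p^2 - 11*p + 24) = (p - 3)/(p - 8)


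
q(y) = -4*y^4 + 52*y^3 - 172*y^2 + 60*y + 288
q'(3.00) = 0.00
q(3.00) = 0.00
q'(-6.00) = 11196.00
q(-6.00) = -22680.00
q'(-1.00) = 576.00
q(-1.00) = 0.00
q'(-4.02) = 5003.34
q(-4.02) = -7155.59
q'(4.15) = 175.54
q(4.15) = 104.89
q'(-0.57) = 309.73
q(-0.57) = 187.86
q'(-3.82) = 4542.38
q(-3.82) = -6201.48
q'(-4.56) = 6389.54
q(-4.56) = -10222.17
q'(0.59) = -91.94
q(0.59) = 273.72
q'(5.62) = 213.82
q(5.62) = 432.61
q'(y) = -16*y^3 + 156*y^2 - 344*y + 60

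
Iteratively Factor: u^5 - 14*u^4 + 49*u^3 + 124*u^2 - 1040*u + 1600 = (u - 5)*(u^4 - 9*u^3 + 4*u^2 + 144*u - 320) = (u - 5)*(u + 4)*(u^3 - 13*u^2 + 56*u - 80) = (u - 5)*(u - 4)*(u + 4)*(u^2 - 9*u + 20) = (u - 5)*(u - 4)^2*(u + 4)*(u - 5)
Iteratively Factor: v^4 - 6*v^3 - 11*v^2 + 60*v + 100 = (v - 5)*(v^3 - v^2 - 16*v - 20) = (v - 5)^2*(v^2 + 4*v + 4) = (v - 5)^2*(v + 2)*(v + 2)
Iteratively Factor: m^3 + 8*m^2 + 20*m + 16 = (m + 2)*(m^2 + 6*m + 8) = (m + 2)*(m + 4)*(m + 2)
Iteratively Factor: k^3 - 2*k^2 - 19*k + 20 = (k - 5)*(k^2 + 3*k - 4) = (k - 5)*(k - 1)*(k + 4)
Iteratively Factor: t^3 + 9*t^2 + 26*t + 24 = (t + 4)*(t^2 + 5*t + 6) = (t + 3)*(t + 4)*(t + 2)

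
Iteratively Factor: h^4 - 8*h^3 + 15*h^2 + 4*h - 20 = (h - 5)*(h^3 - 3*h^2 + 4) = (h - 5)*(h - 2)*(h^2 - h - 2) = (h - 5)*(h - 2)*(h + 1)*(h - 2)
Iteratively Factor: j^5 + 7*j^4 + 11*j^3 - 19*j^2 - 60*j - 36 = (j + 3)*(j^4 + 4*j^3 - j^2 - 16*j - 12) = (j + 2)*(j + 3)*(j^3 + 2*j^2 - 5*j - 6) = (j + 2)*(j + 3)^2*(j^2 - j - 2) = (j + 1)*(j + 2)*(j + 3)^2*(j - 2)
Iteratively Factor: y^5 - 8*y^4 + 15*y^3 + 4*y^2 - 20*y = (y)*(y^4 - 8*y^3 + 15*y^2 + 4*y - 20) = y*(y - 5)*(y^3 - 3*y^2 + 4) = y*(y - 5)*(y - 2)*(y^2 - y - 2) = y*(y - 5)*(y - 2)*(y + 1)*(y - 2)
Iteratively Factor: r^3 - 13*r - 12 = (r - 4)*(r^2 + 4*r + 3) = (r - 4)*(r + 1)*(r + 3)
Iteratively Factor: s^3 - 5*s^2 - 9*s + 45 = (s - 3)*(s^2 - 2*s - 15) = (s - 5)*(s - 3)*(s + 3)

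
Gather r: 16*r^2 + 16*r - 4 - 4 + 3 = 16*r^2 + 16*r - 5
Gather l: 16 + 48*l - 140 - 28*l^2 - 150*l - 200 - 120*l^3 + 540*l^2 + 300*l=-120*l^3 + 512*l^2 + 198*l - 324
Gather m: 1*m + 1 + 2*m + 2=3*m + 3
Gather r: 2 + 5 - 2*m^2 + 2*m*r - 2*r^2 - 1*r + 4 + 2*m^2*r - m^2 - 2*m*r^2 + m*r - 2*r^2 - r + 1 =-3*m^2 + r^2*(-2*m - 4) + r*(2*m^2 + 3*m - 2) + 12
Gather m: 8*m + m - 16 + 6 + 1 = 9*m - 9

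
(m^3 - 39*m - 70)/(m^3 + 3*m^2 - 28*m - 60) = (m^2 - 2*m - 35)/(m^2 + m - 30)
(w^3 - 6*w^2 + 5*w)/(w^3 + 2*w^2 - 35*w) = (w - 1)/(w + 7)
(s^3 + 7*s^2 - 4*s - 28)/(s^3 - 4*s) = (s + 7)/s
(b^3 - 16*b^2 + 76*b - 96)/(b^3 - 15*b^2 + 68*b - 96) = (b^2 - 8*b + 12)/(b^2 - 7*b + 12)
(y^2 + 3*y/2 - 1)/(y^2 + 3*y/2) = (2*y^2 + 3*y - 2)/(y*(2*y + 3))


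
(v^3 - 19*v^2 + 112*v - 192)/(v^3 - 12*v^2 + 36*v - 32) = (v^2 - 11*v + 24)/(v^2 - 4*v + 4)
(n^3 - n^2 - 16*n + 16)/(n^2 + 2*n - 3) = (n^2 - 16)/(n + 3)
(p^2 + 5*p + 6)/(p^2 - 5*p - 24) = (p + 2)/(p - 8)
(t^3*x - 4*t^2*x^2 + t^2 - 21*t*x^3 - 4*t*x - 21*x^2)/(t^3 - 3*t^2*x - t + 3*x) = (t^3*x - 4*t^2*x^2 + t^2 - 21*t*x^3 - 4*t*x - 21*x^2)/(t^3 - 3*t^2*x - t + 3*x)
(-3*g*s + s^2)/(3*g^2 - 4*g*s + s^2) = s/(-g + s)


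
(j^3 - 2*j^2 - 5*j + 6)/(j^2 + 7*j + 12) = (j^3 - 2*j^2 - 5*j + 6)/(j^2 + 7*j + 12)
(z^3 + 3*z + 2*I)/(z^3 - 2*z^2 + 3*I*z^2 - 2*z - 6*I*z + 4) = (z^2 - I*z + 2)/(z^2 + 2*z*(-1 + I) - 4*I)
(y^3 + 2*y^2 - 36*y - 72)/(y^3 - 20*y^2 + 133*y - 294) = (y^2 + 8*y + 12)/(y^2 - 14*y + 49)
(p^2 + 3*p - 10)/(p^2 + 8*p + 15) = (p - 2)/(p + 3)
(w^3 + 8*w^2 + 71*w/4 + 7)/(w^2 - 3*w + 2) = (w^3 + 8*w^2 + 71*w/4 + 7)/(w^2 - 3*w + 2)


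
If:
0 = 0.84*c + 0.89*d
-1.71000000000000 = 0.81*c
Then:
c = -2.11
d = 1.99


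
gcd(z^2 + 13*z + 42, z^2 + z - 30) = z + 6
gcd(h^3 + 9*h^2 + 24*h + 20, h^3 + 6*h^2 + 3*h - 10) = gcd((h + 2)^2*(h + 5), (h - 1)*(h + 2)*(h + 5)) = h^2 + 7*h + 10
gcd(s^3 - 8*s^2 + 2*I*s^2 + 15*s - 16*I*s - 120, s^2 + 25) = s + 5*I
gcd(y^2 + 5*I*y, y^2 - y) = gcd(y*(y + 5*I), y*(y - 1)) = y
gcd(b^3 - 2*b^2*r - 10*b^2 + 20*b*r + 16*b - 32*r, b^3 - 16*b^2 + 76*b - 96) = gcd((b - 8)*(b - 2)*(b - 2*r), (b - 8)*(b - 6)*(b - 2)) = b^2 - 10*b + 16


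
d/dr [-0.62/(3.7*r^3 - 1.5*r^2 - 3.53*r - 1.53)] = (6.882*r^2 - 1.86*r - 2.1886)/(-3.7*r^3 + 1.5*r^2 + 3.53*r + 1.53)^2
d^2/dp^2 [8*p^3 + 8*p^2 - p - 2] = 48*p + 16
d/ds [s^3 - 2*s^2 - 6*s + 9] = 3*s^2 - 4*s - 6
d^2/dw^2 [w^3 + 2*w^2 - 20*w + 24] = 6*w + 4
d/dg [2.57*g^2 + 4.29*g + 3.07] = 5.14*g + 4.29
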